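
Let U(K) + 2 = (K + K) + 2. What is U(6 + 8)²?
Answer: 784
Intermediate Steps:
U(K) = 2*K (U(K) = -2 + ((K + K) + 2) = -2 + (2*K + 2) = -2 + (2 + 2*K) = 2*K)
U(6 + 8)² = (2*(6 + 8))² = (2*14)² = 28² = 784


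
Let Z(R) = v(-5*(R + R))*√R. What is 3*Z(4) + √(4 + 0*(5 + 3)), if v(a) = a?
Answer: -238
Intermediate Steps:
Z(R) = -10*R^(3/2) (Z(R) = (-5*(R + R))*√R = (-10*R)*√R = -10*R^(3/2))
3*Z(4) + √(4 + 0*(5 + 3)) = 3*(-10*4^(3/2)) + √(4 + 0*(5 + 3)) = 3*(-10*8) + √(4 + 0*8) = 3*(-80) + √(4 + 0) = -240 + √4 = -240 + 2 = -238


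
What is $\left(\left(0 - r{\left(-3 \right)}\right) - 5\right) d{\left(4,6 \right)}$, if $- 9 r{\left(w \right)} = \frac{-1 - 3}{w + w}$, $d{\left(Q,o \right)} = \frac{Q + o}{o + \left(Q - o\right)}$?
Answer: $- \frac{665}{54} \approx -12.315$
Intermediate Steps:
$d{\left(Q,o \right)} = \frac{Q + o}{Q}$
$r{\left(w \right)} = \frac{2}{9 w}$ ($r{\left(w \right)} = - \frac{\left(-1 - 3\right) \frac{1}{w + w}}{9} = - \frac{\left(-4\right) \frac{1}{2 w}}{9} = - \frac{\left(-2\right) \frac{1}{w}}{9} = \frac{2}{9 w}$)
$\left(\left(0 - r{\left(-3 \right)}\right) - 5\right) d{\left(4,6 \right)} = \left(\left(0 - \frac{2}{9 \left(-3\right)}\right) - 5\right) \frac{4 + 6}{4} = \left(\left(0 - \frac{2}{9} \left(- \frac{1}{3}\right)\right) - 5\right) \frac{1}{4} \cdot 10 = \left(\left(0 - - \frac{2}{27}\right) - 5\right) \frac{5}{2} = \left(\left(0 + \frac{2}{27}\right) - 5\right) \frac{5}{2} = \left(\frac{2}{27} - 5\right) \frac{5}{2} = \left(- \frac{133}{27}\right) \frac{5}{2} = - \frac{665}{54}$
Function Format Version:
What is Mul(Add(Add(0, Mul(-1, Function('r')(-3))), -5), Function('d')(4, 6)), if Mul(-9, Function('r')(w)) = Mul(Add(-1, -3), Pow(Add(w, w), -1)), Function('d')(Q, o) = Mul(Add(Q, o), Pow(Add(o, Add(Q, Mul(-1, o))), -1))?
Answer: Rational(-665, 54) ≈ -12.315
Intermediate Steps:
Function('d')(Q, o) = Mul(Pow(Q, -1), Add(Q, o)) (Function('d')(Q, o) = Mul(Add(Q, o), Pow(Q, -1)) = Mul(Pow(Q, -1), Add(Q, o)))
Function('r')(w) = Mul(Rational(2, 9), Pow(w, -1)) (Function('r')(w) = Mul(Rational(-1, 9), Mul(Add(-1, -3), Pow(Add(w, w), -1))) = Mul(Rational(-1, 9), Mul(-4, Pow(Mul(2, w), -1))) = Mul(Rational(-1, 9), Mul(-4, Mul(Rational(1, 2), Pow(w, -1)))) = Mul(Rational(-1, 9), Mul(-2, Pow(w, -1))) = Mul(Rational(2, 9), Pow(w, -1)))
Mul(Add(Add(0, Mul(-1, Function('r')(-3))), -5), Function('d')(4, 6)) = Mul(Add(Add(0, Mul(-1, Mul(Rational(2, 9), Pow(-3, -1)))), -5), Mul(Pow(4, -1), Add(4, 6))) = Mul(Add(Add(0, Mul(-1, Mul(Rational(2, 9), Rational(-1, 3)))), -5), Mul(Rational(1, 4), 10)) = Mul(Add(Add(0, Mul(-1, Rational(-2, 27))), -5), Rational(5, 2)) = Mul(Add(Add(0, Rational(2, 27)), -5), Rational(5, 2)) = Mul(Add(Rational(2, 27), -5), Rational(5, 2)) = Mul(Rational(-133, 27), Rational(5, 2)) = Rational(-665, 54)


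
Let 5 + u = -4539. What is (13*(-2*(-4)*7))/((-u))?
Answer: 91/568 ≈ 0.16021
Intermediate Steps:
u = -4544 (u = -5 - 4539 = -4544)
(13*(-2*(-4)*7))/((-u)) = (13*(-2*(-4)*7))/((-1*(-4544))) = (13*(8*7))/4544 = (13*56)*(1/4544) = 728*(1/4544) = 91/568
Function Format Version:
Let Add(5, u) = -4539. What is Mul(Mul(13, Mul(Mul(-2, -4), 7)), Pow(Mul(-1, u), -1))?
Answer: Rational(91, 568) ≈ 0.16021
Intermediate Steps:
u = -4544 (u = Add(-5, -4539) = -4544)
Mul(Mul(13, Mul(Mul(-2, -4), 7)), Pow(Mul(-1, u), -1)) = Mul(Mul(13, Mul(Mul(-2, -4), 7)), Pow(Mul(-1, -4544), -1)) = Mul(Mul(13, Mul(8, 7)), Pow(4544, -1)) = Mul(Mul(13, 56), Rational(1, 4544)) = Mul(728, Rational(1, 4544)) = Rational(91, 568)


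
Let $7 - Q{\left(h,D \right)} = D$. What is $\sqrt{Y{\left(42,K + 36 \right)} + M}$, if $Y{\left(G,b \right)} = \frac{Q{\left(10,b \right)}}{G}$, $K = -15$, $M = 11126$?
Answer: $\frac{\sqrt{100131}}{3} \approx 105.48$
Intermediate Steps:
$Q{\left(h,D \right)} = 7 - D$
$Y{\left(G,b \right)} = \frac{7 - b}{G}$
$\sqrt{Y{\left(42,K + 36 \right)} + M} = \sqrt{\frac{7 - \left(-15 + 36\right)}{42} + 11126} = \sqrt{\frac{7 - 21}{42} + 11126} = \sqrt{\frac{1}{42} \left(-14\right) + 11126} = \sqrt{- \frac{1}{3} + 11126} = \sqrt{\frac{33377}{3}} = \frac{\sqrt{100131}}{3}$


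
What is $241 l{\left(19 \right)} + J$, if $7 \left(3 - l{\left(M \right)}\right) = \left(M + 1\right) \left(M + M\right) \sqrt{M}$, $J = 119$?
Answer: $842 - \frac{183160 \sqrt{19}}{7} \approx -1.1321 \cdot 10^{5}$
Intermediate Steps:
$l{\left(M \right)} = 3 - \frac{2 M^{\frac{3}{2}} \left(1 + M\right)}{7}$ ($l{\left(M \right)} = 3 - \frac{\left(M + 1\right) \left(M + M\right) \sqrt{M}}{7} = 3 - \frac{\left(1 + M\right) 2 M \sqrt{M}}{7} = 3 - \frac{2 M \left(1 + M\right) \sqrt{M}}{7} = 3 - \frac{2 M^{\frac{3}{2}} \left(1 + M\right)}{7}$)
$241 l{\left(19 \right)} + J = 241 \left(3 - \frac{2 \cdot 19^{\frac{3}{2}}}{7} - \frac{2 \cdot 19^{\frac{5}{2}}}{7}\right) + 119 = 241 \left(3 - \frac{2 \cdot 19 \sqrt{19}}{7} - \frac{2 \cdot 361 \sqrt{19}}{7}\right) + 119 = 241 \left(3 - \frac{38 \sqrt{19}}{7} - \frac{722 \sqrt{19}}{7}\right) + 119 = 241 \left(3 - \frac{760 \sqrt{19}}{7}\right) + 119 = \left(723 - \frac{183160 \sqrt{19}}{7}\right) + 119 = 842 - \frac{183160 \sqrt{19}}{7}$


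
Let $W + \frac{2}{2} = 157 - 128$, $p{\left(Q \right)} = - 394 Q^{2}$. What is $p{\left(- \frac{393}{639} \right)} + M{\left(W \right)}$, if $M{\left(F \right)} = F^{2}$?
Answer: $\frac{28807862}{45369} \approx 634.97$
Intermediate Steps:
$W = 28$ ($W = -1 + \left(157 - 128\right) = -1 + 29 = 28$)
$p{\left(- \frac{393}{639} \right)} + M{\left(W \right)} = - 394 \left(- \frac{393}{639}\right)^{2} + 28^{2} = - 394 \left(\left(-393\right) \frac{1}{639}\right)^{2} + 784 = - 394 \left(- \frac{131}{213}\right)^{2} + 784 = \left(-394\right) \frac{17161}{45369} + 784 = - \frac{6761434}{45369} + 784 = \frac{28807862}{45369}$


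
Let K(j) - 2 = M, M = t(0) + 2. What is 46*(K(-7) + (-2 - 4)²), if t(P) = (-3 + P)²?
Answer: 2254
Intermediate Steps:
M = 11 (M = (-3 + 0)² + 2 = (-3)² + 2 = 9 + 2 = 11)
K(j) = 13 (K(j) = 2 + 11 = 13)
46*(K(-7) + (-2 - 4)²) = 46*(13 + (-2 - 4)²) = 46*(13 + (-6)²) = 46*(13 + 36) = 46*49 = 2254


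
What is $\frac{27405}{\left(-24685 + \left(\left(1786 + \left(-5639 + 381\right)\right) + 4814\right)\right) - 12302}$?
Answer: $- \frac{5481}{7129} \approx -0.76883$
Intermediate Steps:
$\frac{27405}{\left(-24685 + \left(\left(1786 + \left(-5639 + 381\right)\right) + 4814\right)\right) - 12302} = \frac{27405}{\left(-24685 + \left(\left(1786 - 5258\right) + 4814\right)\right) - 12302} = \frac{27405}{\left(-24685 + \left(-3472 + 4814\right)\right) - 12302} = \frac{27405}{\left(-24685 + 1342\right) - 12302} = \frac{27405}{-23343 - 12302} = \frac{27405}{-35645} = 27405 \left(- \frac{1}{35645}\right) = - \frac{5481}{7129}$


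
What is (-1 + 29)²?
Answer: 784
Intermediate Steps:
(-1 + 29)² = 28² = 784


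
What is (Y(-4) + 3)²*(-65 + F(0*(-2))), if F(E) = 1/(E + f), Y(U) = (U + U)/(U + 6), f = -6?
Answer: -391/6 ≈ -65.167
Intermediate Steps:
Y(U) = 2*U/(6 + U) (Y(U) = (2*U)/(6 + U) = 2*U/(6 + U))
F(E) = 1/(-6 + E) (F(E) = 1/(E - 6) = 1/(-6 + E))
(Y(-4) + 3)²*(-65 + F(0*(-2))) = (2*(-4)/(6 - 4) + 3)²*(-65 + 1/(-6 + 0*(-2))) = (2*(-4)/2 + 3)²*(-65 + 1/(-6 + 0)) = (2*(-4)*(½) + 3)²*(-65 + 1/(-6)) = (-4 + 3)²*(-65 - ⅙) = (-1)²*(-391/6) = 1*(-391/6) = -391/6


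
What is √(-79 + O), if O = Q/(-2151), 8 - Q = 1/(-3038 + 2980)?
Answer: I*√136628682114/41586 ≈ 8.8884*I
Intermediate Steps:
Q = 465/58 (Q = 8 - 1/(-3038 + 2980) = 8 - 1/(-58) = 8 - 1*(-1/58) = 8 + 1/58 = 465/58 ≈ 8.0172)
O = -155/41586 (O = (465/58)/(-2151) = (465/58)*(-1/2151) = -155/41586 ≈ -0.0037272)
√(-79 + O) = √(-79 - 155/41586) = √(-3285449/41586) = I*√136628682114/41586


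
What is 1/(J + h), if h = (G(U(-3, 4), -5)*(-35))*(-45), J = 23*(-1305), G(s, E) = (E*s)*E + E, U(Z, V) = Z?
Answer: -1/156015 ≈ -6.4096e-6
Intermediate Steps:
G(s, E) = E + s*E² (G(s, E) = s*E² + E = E + s*E²)
J = -30015
h = -126000 (h = (-5*(1 - 5*(-3))*(-35))*(-45) = (-5*(1 + 15)*(-35))*(-45) = (-5*16*(-35))*(-45) = -80*(-35)*(-45) = 2800*(-45) = -126000)
1/(J + h) = 1/(-30015 - 126000) = 1/(-156015) = -1/156015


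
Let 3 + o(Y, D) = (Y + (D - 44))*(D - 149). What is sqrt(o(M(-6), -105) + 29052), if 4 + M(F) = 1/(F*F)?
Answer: sqrt(2444542)/6 ≈ 260.58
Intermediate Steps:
M(F) = -4 + F**(-2) (M(F) = -4 + 1/(F*F) = -4 + F**(-2))
o(Y, D) = -3 + (-149 + D)*(-44 + D + Y) (o(Y, D) = -3 + (Y + (D - 44))*(D - 149) = -3 + (Y + (-44 + D))*(-149 + D) = -3 + (-44 + D + Y)*(-149 + D) = -3 + (-149 + D)*(-44 + D + Y))
sqrt(o(M(-6), -105) + 29052) = sqrt((6553 + (-105)**2 - 193*(-105) - 149*(-4 + (-6)**(-2)) - 105*(-4 + (-6)**(-2))) + 29052) = sqrt((6553 + 11025 + 20265 - 149*(-4 + 1/36) - 105*(-4 + 1/36)) + 29052) = sqrt((6553 + 11025 + 20265 - 149*(-143/36) - 105*(-143/36)) + 29052) = sqrt((6553 + 11025 + 20265 + 21307/36 + 5005/12) + 29052) = sqrt(699335/18 + 29052) = sqrt(1222271/18) = sqrt(2444542)/6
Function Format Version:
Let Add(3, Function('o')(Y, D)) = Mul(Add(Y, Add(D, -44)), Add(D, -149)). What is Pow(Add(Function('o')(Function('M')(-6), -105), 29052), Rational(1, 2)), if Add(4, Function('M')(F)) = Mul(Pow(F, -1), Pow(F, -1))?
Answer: Mul(Rational(1, 6), Pow(2444542, Rational(1, 2))) ≈ 260.58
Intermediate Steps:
Function('M')(F) = Add(-4, Pow(F, -2)) (Function('M')(F) = Add(-4, Mul(Pow(F, -1), Pow(F, -1))) = Add(-4, Pow(F, -2)))
Function('o')(Y, D) = Add(-3, Mul(Add(-149, D), Add(-44, D, Y))) (Function('o')(Y, D) = Add(-3, Mul(Add(Y, Add(D, -44)), Add(D, -149))) = Add(-3, Mul(Add(Y, Add(-44, D)), Add(-149, D))) = Add(-3, Mul(Add(-44, D, Y), Add(-149, D))) = Add(-3, Mul(Add(-149, D), Add(-44, D, Y))))
Pow(Add(Function('o')(Function('M')(-6), -105), 29052), Rational(1, 2)) = Pow(Add(Add(6553, Pow(-105, 2), Mul(-193, -105), Mul(-149, Add(-4, Pow(-6, -2))), Mul(-105, Add(-4, Pow(-6, -2)))), 29052), Rational(1, 2)) = Pow(Add(Add(6553, 11025, 20265, Mul(-149, Add(-4, Rational(1, 36))), Mul(-105, Add(-4, Rational(1, 36)))), 29052), Rational(1, 2)) = Pow(Add(Add(6553, 11025, 20265, Mul(-149, Rational(-143, 36)), Mul(-105, Rational(-143, 36))), 29052), Rational(1, 2)) = Pow(Add(Add(6553, 11025, 20265, Rational(21307, 36), Rational(5005, 12)), 29052), Rational(1, 2)) = Pow(Add(Rational(699335, 18), 29052), Rational(1, 2)) = Pow(Rational(1222271, 18), Rational(1, 2)) = Mul(Rational(1, 6), Pow(2444542, Rational(1, 2)))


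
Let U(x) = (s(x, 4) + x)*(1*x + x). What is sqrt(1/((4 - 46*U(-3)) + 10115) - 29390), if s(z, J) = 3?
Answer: I*sqrt(3009364381671)/10119 ≈ 171.44*I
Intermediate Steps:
U(x) = 2*x*(3 + x) (U(x) = (3 + x)*(1*x + x) = (3 + x)*(x + x) = (3 + x)*(2*x) = 2*x*(3 + x))
sqrt(1/((4 - 46*U(-3)) + 10115) - 29390) = sqrt(1/((4 - 92*(-3)*(3 - 3)) + 10115) - 29390) = sqrt(1/((4 - 92*(-3)*0) + 10115) - 29390) = sqrt(1/((4 - 46*0) + 10115) - 29390) = sqrt(1/((4 + 0) + 10115) - 29390) = sqrt(1/(4 + 10115) - 29390) = sqrt(1/10119 - 29390) = sqrt(-297397409/10119) = I*sqrt(3009364381671)/10119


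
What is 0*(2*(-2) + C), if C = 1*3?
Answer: 0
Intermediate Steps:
C = 3
0*(2*(-2) + C) = 0*(2*(-2) + 3) = 0*(-4 + 3) = 0*(-1) = 0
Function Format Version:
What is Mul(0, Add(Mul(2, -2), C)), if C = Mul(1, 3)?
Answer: 0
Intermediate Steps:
C = 3
Mul(0, Add(Mul(2, -2), C)) = Mul(0, Add(Mul(2, -2), 3)) = Mul(0, Add(-4, 3)) = Mul(0, -1) = 0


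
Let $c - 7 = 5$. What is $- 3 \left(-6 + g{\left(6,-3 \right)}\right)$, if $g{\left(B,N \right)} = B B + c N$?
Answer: $18$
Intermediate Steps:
$c = 12$ ($c = 7 + 5 = 12$)
$g{\left(B,N \right)} = B^{2} + 12 N$ ($g{\left(B,N \right)} = B B + 12 N = B^{2} + 12 N$)
$- 3 \left(-6 + g{\left(6,-3 \right)}\right) = - 3 \left(-6 + \left(6^{2} + 12 \left(-3\right)\right)\right) = - 3 \left(-6 + \left(36 - 36\right)\right) = - 3 \left(-6 + 0\right) = \left(-3\right) \left(-6\right) = 18$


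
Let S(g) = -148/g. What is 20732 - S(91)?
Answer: 1886760/91 ≈ 20734.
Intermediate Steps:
20732 - S(91) = 20732 - (-148)/91 = 20732 - 1*(-148/91) = 20732 + 148/91 = 1886760/91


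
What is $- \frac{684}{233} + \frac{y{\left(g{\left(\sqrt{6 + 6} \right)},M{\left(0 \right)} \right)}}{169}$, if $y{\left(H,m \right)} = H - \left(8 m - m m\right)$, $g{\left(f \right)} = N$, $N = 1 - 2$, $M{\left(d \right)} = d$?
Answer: $- \frac{115829}{39377} \approx -2.9415$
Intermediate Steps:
$N = -1$ ($N = 1 - 2 = -1$)
$g{\left(f \right)} = -1$
$y{\left(H,m \right)} = H + m^{2} - 8 m$ ($y{\left(H,m \right)} = H + \left(- 8 m + m^{2}\right) = H + \left(m^{2} - 8 m\right) = H + m^{2} - 8 m$)
$- \frac{684}{233} + \frac{y{\left(g{\left(\sqrt{6 + 6} \right)},M{\left(0 \right)} \right)}}{169} = - \frac{684}{233} + \frac{-1 + 0^{2} - 0}{169} = \left(-684\right) \frac{1}{233} + \left(-1 + 0 + 0\right) \frac{1}{169} = - \frac{684}{233} - \frac{1}{169} = - \frac{115829}{39377}$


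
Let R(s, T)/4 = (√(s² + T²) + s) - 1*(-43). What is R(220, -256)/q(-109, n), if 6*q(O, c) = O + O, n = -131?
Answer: -3156/109 - 48*√7121/109 ≈ -66.115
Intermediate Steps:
q(O, c) = O/3 (q(O, c) = (O + O)/6 = (2*O)/6 = O/3)
R(s, T) = 172 + 4*s + 4*√(T² + s²) (R(s, T) = 4*((√(s² + T²) + s) - 1*(-43)) = 4*((√(T² + s²) + s) + 43) = 4*((s + √(T² + s²)) + 43) = 4*(43 + s + √(T² + s²)) = 172 + 4*s + 4*√(T² + s²))
R(220, -256)/q(-109, n) = (172 + 4*220 + 4*√((-256)² + 220²))/(((⅓)*(-109))) = (172 + 880 + 4*√(65536 + 48400))/(-109/3) = (172 + 880 + 4*√113936)*(-3/109) = (172 + 880 + 4*(4*√7121))*(-3/109) = (172 + 880 + 16*√7121)*(-3/109) = (1052 + 16*√7121)*(-3/109) = -3156/109 - 48*√7121/109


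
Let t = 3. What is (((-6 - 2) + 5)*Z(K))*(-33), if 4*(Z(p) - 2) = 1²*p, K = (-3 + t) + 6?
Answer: 693/2 ≈ 346.50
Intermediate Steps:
K = 6 (K = (-3 + 3) + 6 = 0 + 6 = 6)
Z(p) = 2 + p/4 (Z(p) = 2 + (1²*p)/4 = 2 + (1*p)/4 = 2 + p/4)
(((-6 - 2) + 5)*Z(K))*(-33) = (((-6 - 2) + 5)*(2 + (¼)*6))*(-33) = ((-8 + 5)*(2 + 3/2))*(-33) = -3*7/2*(-33) = -21/2*(-33) = 693/2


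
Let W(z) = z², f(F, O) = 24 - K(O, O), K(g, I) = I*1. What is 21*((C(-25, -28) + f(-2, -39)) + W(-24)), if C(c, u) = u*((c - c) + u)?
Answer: 29883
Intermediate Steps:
K(g, I) = I
f(F, O) = 24 - O
C(c, u) = u² (C(c, u) = u*(0 + u) = u*u = u²)
21*((C(-25, -28) + f(-2, -39)) + W(-24)) = 21*(((-28)² + (24 - 1*(-39))) + (-24)²) = 21*((784 + (24 + 39)) + 576) = 21*((784 + 63) + 576) = 21*(847 + 576) = 21*1423 = 29883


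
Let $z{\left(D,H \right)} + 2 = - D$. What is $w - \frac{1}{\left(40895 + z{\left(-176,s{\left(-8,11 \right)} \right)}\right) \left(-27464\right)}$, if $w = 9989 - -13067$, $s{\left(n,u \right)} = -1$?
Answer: $\frac{26005300832897}{1127919016} \approx 23056.0$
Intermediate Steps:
$z{\left(D,H \right)} = -2 - D$
$w = 23056$ ($w = 9989 + 13067 = 23056$)
$w - \frac{1}{\left(40895 + z{\left(-176,s{\left(-8,11 \right)} \right)}\right) \left(-27464\right)} = 23056 - \frac{1}{\left(40895 - -174\right) \left(-27464\right)} = 23056 - \frac{1}{40895 + \left(-2 + 176\right)} \left(- \frac{1}{27464}\right) = 23056 - \frac{1}{40895 + 174} \left(- \frac{1}{27464}\right) = 23056 - \frac{1}{41069} \left(- \frac{1}{27464}\right) = 23056 - - \frac{1}{1127919016} = 23056 + \frac{1}{1127919016} = \frac{26005300832897}{1127919016}$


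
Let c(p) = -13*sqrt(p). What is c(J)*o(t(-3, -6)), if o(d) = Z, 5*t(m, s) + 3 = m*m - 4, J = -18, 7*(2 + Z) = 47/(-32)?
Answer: 19305*I*sqrt(2)/224 ≈ 121.88*I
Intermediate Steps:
Z = -495/224 (Z = -2 + (47/(-32))/7 = -2 + (47*(-1/32))/7 = -2 + (1/7)*(-47/32) = -2 - 47/224 = -495/224 ≈ -2.2098)
t(m, s) = -7/5 + m**2/5 (t(m, s) = -3/5 + (m*m - 4)/5 = -3/5 + (m**2 - 4)/5 = -3/5 + (-4 + m**2)/5 = -3/5 + (-4/5 + m**2/5) = -7/5 + m**2/5)
o(d) = -495/224
c(J)*o(t(-3, -6)) = -39*I*sqrt(2)*(-495/224) = 19305*I*sqrt(2)/224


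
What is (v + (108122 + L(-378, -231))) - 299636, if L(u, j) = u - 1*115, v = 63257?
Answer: -128750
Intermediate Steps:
L(u, j) = -115 + u (L(u, j) = u - 115 = -115 + u)
(v + (108122 + L(-378, -231))) - 299636 = (63257 + (108122 + (-115 - 378))) - 299636 = (63257 + (108122 - 493)) - 299636 = (63257 + 107629) - 299636 = 170886 - 299636 = -128750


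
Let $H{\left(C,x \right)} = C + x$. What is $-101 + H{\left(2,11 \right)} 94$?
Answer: $1121$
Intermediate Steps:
$-101 + H{\left(2,11 \right)} 94 = -101 + \left(2 + 11\right) 94 = -101 + 13 \cdot 94 = -101 + 1222 = 1121$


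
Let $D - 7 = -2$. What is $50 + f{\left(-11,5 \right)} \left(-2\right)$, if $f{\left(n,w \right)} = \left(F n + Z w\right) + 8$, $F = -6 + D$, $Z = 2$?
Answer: $-8$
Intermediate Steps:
$D = 5$ ($D = 7 - 2 = 5$)
$F = -1$ ($F = -6 + 5 = -1$)
$f{\left(n,w \right)} = 8 - n + 2 w$ ($f{\left(n,w \right)} = \left(- n + 2 w\right) + 8 = 8 - n + 2 w$)
$50 + f{\left(-11,5 \right)} \left(-2\right) = 50 + \left(8 - -11 + 2 \cdot 5\right) \left(-2\right) = 50 + \left(8 + 11 + 10\right) \left(-2\right) = 50 + 29 \left(-2\right) = 50 - 58 = -8$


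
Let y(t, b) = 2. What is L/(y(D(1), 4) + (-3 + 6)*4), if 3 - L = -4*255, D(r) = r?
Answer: 1023/14 ≈ 73.071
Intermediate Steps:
L = 1023 (L = 3 - (-4)*255 = 3 - 1*(-1020) = 3 + 1020 = 1023)
L/(y(D(1), 4) + (-3 + 6)*4) = 1023/(2 + (-3 + 6)*4) = 1023/(2 + 3*4) = 1023/(2 + 12) = 1023/14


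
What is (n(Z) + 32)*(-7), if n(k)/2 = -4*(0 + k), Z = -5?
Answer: -504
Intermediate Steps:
n(k) = -8*k (n(k) = 2*(-4*(0 + k)) = 2*(-4*k) = -8*k)
(n(Z) + 32)*(-7) = (-8*(-5) + 32)*(-7) = (40 + 32)*(-7) = 72*(-7) = -504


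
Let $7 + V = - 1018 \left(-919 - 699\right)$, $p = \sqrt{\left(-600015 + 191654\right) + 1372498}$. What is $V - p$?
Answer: $1647117 - \sqrt{964137} \approx 1.6461 \cdot 10^{6}$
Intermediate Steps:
$p = \sqrt{964137}$ ($p = \sqrt{-408361 + 1372498} = \sqrt{964137} \approx 981.9$)
$V = 1647117$ ($V = -7 - 1018 \left(-919 - 699\right) = -7 - -1647124 = -7 + 1647124 = 1647117$)
$V - p = 1647117 - \sqrt{964137}$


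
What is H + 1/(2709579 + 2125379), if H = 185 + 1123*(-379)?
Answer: -2056945851855/4834958 ≈ -4.2543e+5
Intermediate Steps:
H = -425432 (H = 185 - 425617 = -425432)
H + 1/(2709579 + 2125379) = -425432 + 1/(2709579 + 2125379) = -425432 + 1/4834958 = -2056945851855/4834958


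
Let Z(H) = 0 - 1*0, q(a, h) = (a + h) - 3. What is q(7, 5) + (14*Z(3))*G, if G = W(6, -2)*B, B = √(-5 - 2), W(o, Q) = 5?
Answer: 9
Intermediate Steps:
q(a, h) = -3 + a + h
B = I*√7 (B = √(-7) = I*√7 ≈ 2.6458*I)
Z(H) = 0 (Z(H) = 0 + 0 = 0)
G = 5*I*√7 (G = 5*(I*√7) = 5*I*√7 ≈ 13.229*I)
q(7, 5) + (14*Z(3))*G = (-3 + 7 + 5) + (14*0)*(5*I*√7) = 9 + 0*(5*I*√7) = 9 + 0 = 9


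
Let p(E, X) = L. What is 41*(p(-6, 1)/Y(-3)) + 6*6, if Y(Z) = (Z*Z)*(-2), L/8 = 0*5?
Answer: 36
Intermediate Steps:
L = 0 (L = 8*(0*5) = 8*0 = 0)
p(E, X) = 0
Y(Z) = -2*Z**2 (Y(Z) = Z**2*(-2) = -2*Z**2)
41*(p(-6, 1)/Y(-3)) + 6*6 = 41*(0/((-2*(-3)**2))) + 6*6 = 41*(0/((-2*9))) + 36 = 41*(0/(-18)) + 36 = 41*(0*(-1/18)) + 36 = 41*0 + 36 = 0 + 36 = 36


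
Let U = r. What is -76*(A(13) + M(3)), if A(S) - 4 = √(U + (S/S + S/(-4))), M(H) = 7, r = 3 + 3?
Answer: -836 - 38*√15 ≈ -983.17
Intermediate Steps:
r = 6
U = 6
A(S) = 4 + √(7 - S/4) (A(S) = 4 + √(6 + (S/S + S/(-4))) = 4 + √(6 + (1 + S*(-¼))) = 4 + √(6 + (1 - S/4)) = 4 + √(7 - S/4))
-76*(A(13) + M(3)) = -76*((4 + √(28 - 1*13)/2) + 7) = -76*((4 + √(28 - 13)/2) + 7) = -76*((4 + √15/2) + 7) = -76*(11 + √15/2) = -836 - 38*√15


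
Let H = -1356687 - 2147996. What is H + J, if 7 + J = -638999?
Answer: -4143689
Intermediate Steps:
J = -639006 (J = -7 - 638999 = -639006)
H = -3504683
H + J = -3504683 - 639006 = -4143689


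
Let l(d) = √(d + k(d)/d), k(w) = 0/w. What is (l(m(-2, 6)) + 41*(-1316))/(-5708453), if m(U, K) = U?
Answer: 53956/5708453 - I*√2/5708453 ≈ 0.0094519 - 2.4774e-7*I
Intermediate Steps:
k(w) = 0
l(d) = √d (l(d) = √(d + 0/d) = √(d + 0) = √d)
(l(m(-2, 6)) + 41*(-1316))/(-5708453) = (√(-2) + 41*(-1316))/(-5708453) = (I*√2 - 53956)*(-1/5708453) = (-53956 + I*√2)*(-1/5708453) = 53956/5708453 - I*√2/5708453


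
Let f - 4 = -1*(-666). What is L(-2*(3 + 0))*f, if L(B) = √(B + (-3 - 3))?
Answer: 1340*I*√3 ≈ 2320.9*I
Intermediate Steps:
L(B) = √(-6 + B) (L(B) = √(B - 6) = √(-6 + B))
f = 670 (f = 4 - 1*(-666) = 4 + 666 = 670)
L(-2*(3 + 0))*f = √(-6 - 2*(3 + 0))*670 = √(-6 - 2*3)*670 = √(-6 - 6)*670 = √(-12)*670 = (2*I*√3)*670 = 1340*I*√3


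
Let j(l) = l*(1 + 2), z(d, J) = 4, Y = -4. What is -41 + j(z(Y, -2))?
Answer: -29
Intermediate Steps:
j(l) = 3*l (j(l) = l*3 = 3*l)
-41 + j(z(Y, -2)) = -41 + 3*4 = -41 + 12 = -29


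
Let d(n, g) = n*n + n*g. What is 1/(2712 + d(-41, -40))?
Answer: 1/6033 ≈ 0.00016575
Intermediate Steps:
d(n, g) = n² + g*n
1/(2712 + d(-41, -40)) = 1/(2712 - 41*(-40 - 41)) = 1/(2712 - 41*(-81)) = 1/(2712 + 3321) = 1/6033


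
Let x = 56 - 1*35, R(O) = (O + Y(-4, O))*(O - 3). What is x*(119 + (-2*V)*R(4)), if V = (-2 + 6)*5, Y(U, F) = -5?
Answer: 3339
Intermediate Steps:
V = 20 (V = 4*5 = 20)
R(O) = (-5 + O)*(-3 + O) (R(O) = (O - 5)*(O - 3) = (-5 + O)*(-3 + O))
x = 21 (x = 56 - 35 = 21)
x*(119 + (-2*V)*R(4)) = 21*(119 + (-2*20)*(15 + 4**2 - 8*4)) = 21*(119 - 40*(15 + 16 - 32)) = 21*(119 - 40*(-1)) = 21*(119 + 40) = 21*159 = 3339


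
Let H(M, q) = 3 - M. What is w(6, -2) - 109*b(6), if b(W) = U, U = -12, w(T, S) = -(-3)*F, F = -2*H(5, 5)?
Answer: 1320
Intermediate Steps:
F = 4 (F = -2*(3 - 1*5) = -2*(3 - 5) = -2*(-2) = 4)
w(T, S) = 12 (w(T, S) = -(-3)*4 = -3*(-4) = 12)
b(W) = -12
w(6, -2) - 109*b(6) = 12 - 109*(-12) = 12 + 1308 = 1320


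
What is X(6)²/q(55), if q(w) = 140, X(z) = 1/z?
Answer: 1/5040 ≈ 0.00019841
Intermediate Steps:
X(6)²/q(55) = (1/6)²/140 = (⅙)²*(1/140) = (1/36)*(1/140) = 1/5040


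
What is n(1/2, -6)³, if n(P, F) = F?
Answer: -216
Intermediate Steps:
n(1/2, -6)³ = (-6)³ = -216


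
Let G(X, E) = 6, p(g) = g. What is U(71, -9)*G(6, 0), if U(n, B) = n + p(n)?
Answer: 852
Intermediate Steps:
U(n, B) = 2*n (U(n, B) = n + n = 2*n)
U(71, -9)*G(6, 0) = (2*71)*6 = 142*6 = 852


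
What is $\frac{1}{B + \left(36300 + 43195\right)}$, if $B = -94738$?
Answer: $- \frac{1}{15243} \approx -6.5604 \cdot 10^{-5}$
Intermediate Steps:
$\frac{1}{B + \left(36300 + 43195\right)} = \frac{1}{-94738 + \left(36300 + 43195\right)} = \frac{1}{-94738 + 79495} = \frac{1}{-15243} = - \frac{1}{15243}$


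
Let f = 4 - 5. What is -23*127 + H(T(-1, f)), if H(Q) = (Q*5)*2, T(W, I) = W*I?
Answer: -2911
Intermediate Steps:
f = -1
T(W, I) = I*W
H(Q) = 10*Q (H(Q) = (5*Q)*2 = 10*Q)
-23*127 + H(T(-1, f)) = -23*127 + 10*(-1*(-1)) = -2921 + 10*1 = -2921 + 10 = -2911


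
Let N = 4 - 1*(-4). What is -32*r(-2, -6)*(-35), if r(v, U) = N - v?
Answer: 11200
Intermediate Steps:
N = 8 (N = 4 + 4 = 8)
r(v, U) = 8 - v
-32*r(-2, -6)*(-35) = -32*(8 - 1*(-2))*(-35) = -32*(8 + 2)*(-35) = -32*10*(-35) = -320*(-35) = 11200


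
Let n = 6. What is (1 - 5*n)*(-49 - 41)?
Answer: 2610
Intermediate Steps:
(1 - 5*n)*(-49 - 41) = (1 - 5*6)*(-49 - 41) = (1 - 30)*(-90) = -29*(-90) = 2610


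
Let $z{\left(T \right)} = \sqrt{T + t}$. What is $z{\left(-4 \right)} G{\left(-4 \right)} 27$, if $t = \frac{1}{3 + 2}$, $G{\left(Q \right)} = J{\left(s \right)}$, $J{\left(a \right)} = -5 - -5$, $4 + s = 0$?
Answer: $0$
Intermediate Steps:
$s = -4$ ($s = -4 + 0 = -4$)
$J{\left(a \right)} = 0$ ($J{\left(a \right)} = -5 + 5 = 0$)
$G{\left(Q \right)} = 0$
$t = \frac{1}{5} \approx 0.2$
$z{\left(T \right)} = \sqrt{\frac{1}{5} + T}$ ($z{\left(T \right)} = \sqrt{T + \frac{1}{5}} = \sqrt{\frac{1}{5} + T}$)
$z{\left(-4 \right)} G{\left(-4 \right)} 27 = \frac{\sqrt{5 + 25 \left(-4\right)}}{5} \cdot 0 \cdot 27 = \frac{\sqrt{5 - 100}}{5} \cdot 0 \cdot 27 = \frac{\sqrt{-95}}{5} \cdot 0 \cdot 27 = \frac{i \sqrt{95}}{5} \cdot 0 \cdot 27 = 0 \cdot 27 = 0$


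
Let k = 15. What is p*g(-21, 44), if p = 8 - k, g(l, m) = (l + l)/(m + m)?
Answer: 147/44 ≈ 3.3409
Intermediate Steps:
g(l, m) = l/m (g(l, m) = (2*l)/((2*m)) = (2*l)*(1/(2*m)) = l/m)
p = -7 (p = 8 - 1*15 = 8 - 15 = -7)
p*g(-21, 44) = -(-147)/44 = -7*(-21/44) = 147/44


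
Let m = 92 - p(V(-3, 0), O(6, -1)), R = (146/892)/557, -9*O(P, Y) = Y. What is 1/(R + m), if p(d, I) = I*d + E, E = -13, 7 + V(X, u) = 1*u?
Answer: 2235798/236498401 ≈ 0.0094538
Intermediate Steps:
O(P, Y) = -Y/9
V(X, u) = -7 + u (V(X, u) = -7 + 1*u = -7 + u)
p(d, I) = -13 + I*d (p(d, I) = I*d - 13 = -13 + I*d)
R = 73/248422 (R = (146*(1/892))*(1/557) = (73/446)*(1/557) = 73/248422 ≈ 0.00029385)
m = 952/9 (m = 92 - (-13 + (-⅑*(-1))*(-7 + 0)) = 92 - (-13 + (⅑)*(-7)) = 92 - (-13 - 7/9) = 92 - 1*(-124/9) = 92 + 124/9 = 952/9 ≈ 105.78)
1/(R + m) = 1/(73/248422 + 952/9) = 1/(236498401/2235798) = 2235798/236498401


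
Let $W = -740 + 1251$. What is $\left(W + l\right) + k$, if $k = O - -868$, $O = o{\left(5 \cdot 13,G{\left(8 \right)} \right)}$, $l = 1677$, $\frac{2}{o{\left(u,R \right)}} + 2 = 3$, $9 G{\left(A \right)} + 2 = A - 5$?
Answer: $3058$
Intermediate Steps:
$G{\left(A \right)} = - \frac{7}{9} + \frac{A}{9}$ ($G{\left(A \right)} = - \frac{2}{9} + \frac{A - 5}{9} = - \frac{2}{9} + \frac{-5 + A}{9} = - \frac{2}{9} + \left(- \frac{5}{9} + \frac{A}{9}\right) = - \frac{7}{9} + \frac{A}{9}$)
$o{\left(u,R \right)} = 2$ ($o{\left(u,R \right)} = \frac{2}{-2 + 3} = \frac{2}{1} = 2 \cdot 1 = 2$)
$W = 511$
$O = 2$
$k = 870$ ($k = 2 - -868 = 2 + 868 = 870$)
$\left(W + l\right) + k = \left(511 + 1677\right) + 870 = 2188 + 870 = 3058$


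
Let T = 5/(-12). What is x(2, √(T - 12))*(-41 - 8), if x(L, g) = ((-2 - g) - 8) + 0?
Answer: 490 + 49*I*√447/6 ≈ 490.0 + 172.66*I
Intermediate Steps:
T = -5/12 (T = 5*(-1/12) = -5/12 ≈ -0.41667)
x(L, g) = -10 - g (x(L, g) = (-10 - g) + 0 = -10 - g)
x(2, √(T - 12))*(-41 - 8) = (-10 - √(-5/12 - 12))*(-41 - 8) = (-10 - √(-149/12))*(-49) = (-10 - I*√447/6)*(-49) = 490 + 49*I*√447/6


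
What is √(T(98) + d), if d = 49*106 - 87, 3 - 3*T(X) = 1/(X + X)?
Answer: √9010509/42 ≈ 71.470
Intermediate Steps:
T(X) = 1 - 1/(6*X) (T(X) = 1 - 1/(3*(X + X)) = 1 - 1/(2*X)/3 = 1 - 1/(6*X))
d = 5107 (d = 5194 - 87 = 5107)
√(T(98) + d) = √((-⅙ + 98)/98 + 5107) = √((1/98)*(587/6) + 5107) = √(587/588 + 5107) = √(3003503/588) = √9010509/42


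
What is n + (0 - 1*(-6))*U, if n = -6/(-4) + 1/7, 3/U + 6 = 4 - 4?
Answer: -19/14 ≈ -1.3571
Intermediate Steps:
U = -½ (U = 3/(-6 + (4 - 4)) = 3/(-6 + 0) = 3/(-6) = 3*(-⅙) = -½ ≈ -0.50000)
n = 23/14 (n = -6*(-¼) + 1*(⅐) = 3/2 + ⅐ = 23/14 ≈ 1.6429)
n + (0 - 1*(-6))*U = 23/14 + (0 - 1*(-6))*(-½) = 23/14 + (0 + 6)*(-½) = 23/14 + 6*(-½) = 23/14 - 3 = -19/14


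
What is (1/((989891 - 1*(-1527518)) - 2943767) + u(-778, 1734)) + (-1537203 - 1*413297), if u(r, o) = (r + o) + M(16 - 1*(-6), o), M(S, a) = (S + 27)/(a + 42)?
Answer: -738108858062893/378605904 ≈ -1.9495e+6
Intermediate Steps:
M(S, a) = (27 + S)/(42 + a)
u(r, o) = o + r + 49/(42 + o) (u(r, o) = (r + o) + (27 + (16 - 1*(-6)))/(42 + o) = (o + r) + (27 + (16 + 6))/(42 + o) = (o + r) + (27 + 22)/(42 + o) = (o + r) + 49/(42 + o) = o + r + 49/(42 + o))
(1/((989891 - 1*(-1527518)) - 2943767) + u(-778, 1734)) + (-1537203 - 1*413297) = (1/((989891 - 1*(-1527518)) - 2943767) + (49 + (42 + 1734)*(1734 - 778))/(42 + 1734)) + (-1537203 - 1*413297) = (1/((989891 + 1527518) - 2943767) + (49 + 1776*956)/1776) + (-1537203 - 413297) = (1/(2517409 - 2943767) + (49 + 1697856)/1776) - 1950500 = (1/(-426358) + (1/1776)*1697905) - 1950500 = (-1/426358 + 1697905/1776) - 1950500 = 361957689107/378605904 - 1950500 = -738108858062893/378605904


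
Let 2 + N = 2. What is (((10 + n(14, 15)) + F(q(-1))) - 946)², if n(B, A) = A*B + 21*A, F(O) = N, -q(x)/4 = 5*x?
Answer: 168921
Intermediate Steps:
N = 0 (N = -2 + 2 = 0)
q(x) = -20*x
F(O) = 0
n(B, A) = 21*A + A*B
(((10 + n(14, 15)) + F(q(-1))) - 946)² = (((10 + 15*(21 + 14)) + 0) - 946)² = (((10 + 15*35) + 0) - 946)² = (((10 + 525) + 0) - 946)² = ((535 + 0) - 946)² = (535 - 946)² = (-411)² = 168921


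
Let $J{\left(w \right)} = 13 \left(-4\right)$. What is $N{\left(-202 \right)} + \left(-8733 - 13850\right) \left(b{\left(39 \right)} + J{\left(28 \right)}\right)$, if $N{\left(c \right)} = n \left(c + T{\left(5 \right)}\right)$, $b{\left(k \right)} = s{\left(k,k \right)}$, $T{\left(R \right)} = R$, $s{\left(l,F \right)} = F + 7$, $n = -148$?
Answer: $164654$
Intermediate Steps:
$s{\left(l,F \right)} = 7 + F$
$b{\left(k \right)} = 7 + k$
$J{\left(w \right)} = -52$
$N{\left(c \right)} = -740 - 148 c$ ($N{\left(c \right)} = - 148 \left(c + 5\right) = - 148 \left(5 + c\right) = -740 - 148 c$)
$N{\left(-202 \right)} + \left(-8733 - 13850\right) \left(b{\left(39 \right)} + J{\left(28 \right)}\right) = \left(-740 - -29896\right) + \left(-8733 - 13850\right) \left(\left(7 + 39\right) - 52\right) = \left(-740 + 29896\right) - 22583 \left(46 - 52\right) = 29156 - -135498 = 29156 + 135498 = 164654$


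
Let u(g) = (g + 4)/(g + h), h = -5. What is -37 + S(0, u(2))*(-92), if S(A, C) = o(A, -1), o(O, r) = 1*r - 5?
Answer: 515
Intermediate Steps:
u(g) = (4 + g)/(-5 + g) (u(g) = (g + 4)/(g - 5) = (4 + g)/(-5 + g))
o(O, r) = -5 + r (o(O, r) = r - 5 = -5 + r)
S(A, C) = -6 (S(A, C) = -5 - 1 = -6)
-37 + S(0, u(2))*(-92) = -37 - 6*(-92) = -37 + 552 = 515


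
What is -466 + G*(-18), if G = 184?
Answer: -3778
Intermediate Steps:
-466 + G*(-18) = -466 + 184*(-18) = -466 - 3312 = -3778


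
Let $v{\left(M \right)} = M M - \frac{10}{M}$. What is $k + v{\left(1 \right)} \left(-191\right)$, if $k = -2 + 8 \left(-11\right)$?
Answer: $1629$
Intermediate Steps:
$v{\left(M \right)} = M^{2} - \frac{10}{M}$
$k = -90$ ($k = -2 - 88 = -90$)
$k + v{\left(1 \right)} \left(-191\right) = -90 + \frac{-10 + 1^{3}}{1} \left(-191\right) = -90 + 1 \left(-10 + 1\right) \left(-191\right) = -90 + 1 \left(-9\right) \left(-191\right) = -90 - -1719 = -90 + 1719 = 1629$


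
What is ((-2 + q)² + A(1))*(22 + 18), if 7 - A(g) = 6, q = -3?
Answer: 1040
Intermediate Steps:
A(g) = 1 (A(g) = 7 - 1*6 = 7 - 6 = 1)
((-2 + q)² + A(1))*(22 + 18) = ((-2 - 3)² + 1)*(22 + 18) = ((-5)² + 1)*40 = (25 + 1)*40 = 26*40 = 1040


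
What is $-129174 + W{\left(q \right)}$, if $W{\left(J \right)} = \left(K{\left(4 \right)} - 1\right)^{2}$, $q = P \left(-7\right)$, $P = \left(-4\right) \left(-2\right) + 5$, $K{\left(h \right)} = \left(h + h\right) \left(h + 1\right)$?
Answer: $-127653$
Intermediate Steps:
$K{\left(h \right)} = 2 h \left(1 + h\right)$
$P = 13$ ($P = 8 + 5 = 13$)
$q = -91$ ($q = 13 \left(-7\right) = -91$)
$W{\left(J \right)} = 1521$ ($W{\left(J \right)} = \left(2 \cdot 4 \left(1 + 4\right) - 1\right)^{2} = \left(2 \cdot 4 \cdot 5 - 1\right)^{2} = \left(40 - 1\right)^{2} = 39^{2} = 1521$)
$-129174 + W{\left(q \right)} = -129174 + 1521 = -127653$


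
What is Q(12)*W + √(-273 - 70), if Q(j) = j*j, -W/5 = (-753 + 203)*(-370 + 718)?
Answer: 137808000 + 7*I*√7 ≈ 1.3781e+8 + 18.52*I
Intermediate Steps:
W = 957000 (W = -5*(-753 + 203)*(-370 + 718) = -(-2750)*348 = -5*(-191400) = 957000)
Q(j) = j²
Q(12)*W + √(-273 - 70) = 12²*957000 + √(-273 - 70) = 144*957000 + √(-343) = 137808000 + 7*I*√7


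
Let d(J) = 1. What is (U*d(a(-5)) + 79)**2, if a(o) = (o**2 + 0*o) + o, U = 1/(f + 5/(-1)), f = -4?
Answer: 504100/81 ≈ 6223.5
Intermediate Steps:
U = -1/9 (U = 1/(-4 + 5/(-1)) = 1/(-4 + 5*(-1)) = 1/(-4 - 5) = 1/(-9) = -1/9 ≈ -0.11111)
a(o) = o + o**2 (a(o) = (o**2 + 0) + o = o**2 + o = o + o**2)
(U*d(a(-5)) + 79)**2 = (-1/9*1 + 79)**2 = (-1/9 + 79)**2 = (710/9)**2 = 504100/81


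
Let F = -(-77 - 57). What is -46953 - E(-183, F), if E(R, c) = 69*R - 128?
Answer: -34198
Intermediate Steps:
F = 134 (F = -1*(-134) = 134)
E(R, c) = -128 + 69*R
-46953 - E(-183, F) = -46953 - (-128 + 69*(-183)) = -46953 - (-128 - 12627) = -46953 - 1*(-12755) = -46953 + 12755 = -34198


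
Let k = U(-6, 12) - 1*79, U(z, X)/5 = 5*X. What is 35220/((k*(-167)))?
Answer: -35220/36907 ≈ -0.95429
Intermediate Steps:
U(z, X) = 25*X (U(z, X) = 5*(5*X) = 25*X)
k = 221 (k = 25*12 - 1*79 = 300 - 79 = 221)
35220/((k*(-167))) = 35220/((221*(-167))) = 35220/(-36907) = 35220*(-1/36907) = -35220/36907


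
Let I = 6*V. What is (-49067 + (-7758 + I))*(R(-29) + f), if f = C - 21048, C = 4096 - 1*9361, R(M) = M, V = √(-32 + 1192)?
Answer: 1496884150 - 316104*√290 ≈ 1.4915e+9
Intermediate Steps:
V = 2*√290 (V = √1160 = 2*√290 ≈ 34.059)
C = -5265 (C = 4096 - 9361 = -5265)
I = 12*√290 (I = 6*(2*√290) = 12*√290 ≈ 204.35)
f = -26313 (f = -5265 - 21048 = -26313)
(-49067 + (-7758 + I))*(R(-29) + f) = (-49067 + (-7758 + 12*√290))*(-29 - 26313) = (-56825 + 12*√290)*(-26342) = 1496884150 - 316104*√290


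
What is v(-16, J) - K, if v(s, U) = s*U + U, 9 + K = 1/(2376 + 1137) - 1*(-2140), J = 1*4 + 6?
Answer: -8013154/3513 ≈ -2281.0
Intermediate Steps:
J = 10 (J = 4 + 6 = 10)
K = 7486204/3513 (K = -9 + (1/(2376 + 1137) - 1*(-2140)) = -9 + (1/3513 + 2140) = -9 + 7517821/3513 = 7486204/3513 ≈ 2131.0)
v(s, U) = U + U*s (v(s, U) = U*s + U = U + U*s)
v(-16, J) - K = 10*(1 - 16) - 1*7486204/3513 = 10*(-15) - 7486204/3513 = -150 - 7486204/3513 = -8013154/3513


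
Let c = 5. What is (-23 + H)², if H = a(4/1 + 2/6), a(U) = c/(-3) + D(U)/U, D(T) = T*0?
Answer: 5476/9 ≈ 608.44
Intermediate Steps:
D(T) = 0
a(U) = -5/3 (a(U) = 5/(-3) + 0/U = 5*(-⅓) + 0 = -5/3 + 0 = -5/3)
H = -5/3 ≈ -1.6667
(-23 + H)² = (-23 - 5/3)² = (-74/3)² = 5476/9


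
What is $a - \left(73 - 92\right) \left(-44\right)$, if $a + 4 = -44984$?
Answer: $-45824$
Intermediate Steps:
$a = -44988$ ($a = -4 - 44984 = -44988$)
$a - \left(73 - 92\right) \left(-44\right) = -44988 - \left(73 - 92\right) \left(-44\right) = -44988 - \left(-19\right) \left(-44\right) = -44988 - 836 = -45824$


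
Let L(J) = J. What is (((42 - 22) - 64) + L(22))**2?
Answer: 484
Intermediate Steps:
(((42 - 22) - 64) + L(22))**2 = (((42 - 22) - 64) + 22)**2 = ((20 - 64) + 22)**2 = (-44 + 22)**2 = (-22)**2 = 484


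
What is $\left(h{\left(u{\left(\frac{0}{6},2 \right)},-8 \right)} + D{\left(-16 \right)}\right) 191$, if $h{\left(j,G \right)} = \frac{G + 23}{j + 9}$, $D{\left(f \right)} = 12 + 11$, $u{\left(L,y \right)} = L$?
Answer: $\frac{14134}{3} \approx 4711.3$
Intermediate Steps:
$D{\left(f \right)} = 23$
$h{\left(j,G \right)} = \frac{23 + G}{9 + j}$
$\left(h{\left(u{\left(\frac{0}{6},2 \right)},-8 \right)} + D{\left(-16 \right)}\right) 191 = \left(\frac{23 - 8}{9 + \frac{0}{6}} + 23\right) 191 = \left(\frac{1}{9 + 0 \cdot \frac{1}{6}} \cdot 15 + 23\right) 191 = \left(\frac{1}{9 + 0} \cdot 15 + 23\right) 191 = \left(\frac{1}{9} \cdot 15 + 23\right) 191 = \left(\frac{5}{3} + 23\right) 191 = \frac{74}{3} \cdot 191 = \frac{14134}{3}$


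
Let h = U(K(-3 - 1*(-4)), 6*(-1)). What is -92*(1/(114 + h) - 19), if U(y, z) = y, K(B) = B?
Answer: 8736/5 ≈ 1747.2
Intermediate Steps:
h = 1 (h = -3 - 1*(-4) = -3 + 4 = 1)
-92*(1/(114 + h) - 19) = -92*(1/(114 + 1) - 19) = -92*(1/115 - 19) = -92*(-2184/115) = 8736/5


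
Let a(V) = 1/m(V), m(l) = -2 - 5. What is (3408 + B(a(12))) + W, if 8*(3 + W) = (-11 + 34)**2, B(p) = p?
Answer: 194375/56 ≈ 3471.0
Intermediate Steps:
m(l) = -7
a(V) = -1/7 (a(V) = 1/(-7) = -1/7)
W = 505/8 (W = -3 + (-11 + 34)**2/8 = -3 + (1/8)*23**2 = -3 + (1/8)*529 = -3 + 529/8 = 505/8 ≈ 63.125)
(3408 + B(a(12))) + W = (3408 - 1/7) + 505/8 = 23855/7 + 505/8 = 194375/56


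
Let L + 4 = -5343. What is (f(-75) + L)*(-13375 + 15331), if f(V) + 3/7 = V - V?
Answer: -73216992/7 ≈ -1.0460e+7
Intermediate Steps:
f(V) = -3/7 (f(V) = -3/7 + (V - V) = -3/7 + 0 = -3/7)
L = -5347 (L = -4 - 5343 = -5347)
(f(-75) + L)*(-13375 + 15331) = (-3/7 - 5347)*(-13375 + 15331) = -37432/7*1956 = -73216992/7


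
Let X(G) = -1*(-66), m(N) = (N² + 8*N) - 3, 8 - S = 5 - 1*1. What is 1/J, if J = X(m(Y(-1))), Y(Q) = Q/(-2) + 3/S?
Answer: 1/66 ≈ 0.015152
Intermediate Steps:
S = 4 (S = 8 - (5 - 1*1) = 8 - (5 - 1) = 8 - 1*4 = 8 - 4 = 4)
Y(Q) = ¾ - Q/2 (Y(Q) = Q/(-2) + 3/4 = Q*(-½) + 3*(¼) = -Q/2 + ¾ = ¾ - Q/2)
m(N) = -3 + N² + 8*N
X(G) = 66
J = 66
1/J = 1/66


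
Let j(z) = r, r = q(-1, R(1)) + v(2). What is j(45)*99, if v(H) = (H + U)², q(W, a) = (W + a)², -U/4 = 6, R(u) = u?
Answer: 47916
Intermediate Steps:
U = -24 (U = -4*6 = -24)
v(H) = (-24 + H)² (v(H) = (H - 24)² = (-24 + H)²)
r = 484 (r = (-1 + 1)² + (-24 + 2)² = 0² + (-22)² = 0 + 484 = 484)
j(z) = 484
j(45)*99 = 484*99 = 47916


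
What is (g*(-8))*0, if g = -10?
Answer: 0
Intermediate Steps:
(g*(-8))*0 = -10*(-8)*0 = 80*0 = 0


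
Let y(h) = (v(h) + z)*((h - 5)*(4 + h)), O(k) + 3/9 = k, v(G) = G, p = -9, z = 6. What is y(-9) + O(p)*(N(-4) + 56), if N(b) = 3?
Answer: -2282/3 ≈ -760.67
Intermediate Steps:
O(k) = -⅓ + k
y(h) = (-5 + h)*(4 + h)*(6 + h) (y(h) = (h + 6)*((h - 5)*(4 + h)) = (6 + h)*((-5 + h)*(4 + h)) = (-5 + h)*(4 + h)*(6 + h))
y(-9) + O(p)*(N(-4) + 56) = (-120 + (-9)³ - 26*(-9) + 5*(-9)²) + (-⅓ - 9)*(3 + 56) = (-120 - 729 + 234 + 5*81) - 28/3*59 = (-120 - 729 + 234 + 405) - 1652/3 = -210 - 1652/3 = -2282/3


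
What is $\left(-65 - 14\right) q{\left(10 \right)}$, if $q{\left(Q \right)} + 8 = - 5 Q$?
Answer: $4582$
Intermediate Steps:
$q{\left(Q \right)} = -8 - 5 Q$
$\left(-65 - 14\right) q{\left(10 \right)} = \left(-65 - 14\right) \left(-8 - 50\right) = - 79 \left(-8 - 50\right) = \left(-79\right) \left(-58\right) = 4582$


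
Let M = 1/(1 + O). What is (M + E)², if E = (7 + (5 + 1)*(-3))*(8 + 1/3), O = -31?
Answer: 840889/100 ≈ 8408.9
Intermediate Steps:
E = -275/3 (E = (7 + 6*(-3))*(8 + ⅓) = (7 - 18)*(25/3) = -11*25/3 = -275/3 ≈ -91.667)
M = -1/30 (M = 1/(1 - 31) = 1/(-30) = -1/30 ≈ -0.033333)
(M + E)² = (-1/30 - 275/3)² = (-917/10)² = 840889/100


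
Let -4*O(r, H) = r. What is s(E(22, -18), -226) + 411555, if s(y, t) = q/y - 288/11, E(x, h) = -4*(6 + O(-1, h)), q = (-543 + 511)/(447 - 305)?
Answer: 8035100351/19525 ≈ 4.1153e+5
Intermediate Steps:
O(r, H) = -r/4
q = -16/71 (q = -32/142 = -32*1/142 = -16/71 ≈ -0.22535)
E(x, h) = -25 (E(x, h) = -4*(6 - ¼*(-1)) = -4*(6 + ¼) = -4*25/4 = -25)
s(y, t) = -288/11 - 16/(71*y) (s(y, t) = -16/(71*y) - 288/11 = -288/11 - 16/(71*y))
s(E(22, -18), -226) + 411555 = (16/781)*(-11 - 1278*(-25))/(-25) + 411555 = (16/781)*(-1/25)*(-11 + 31950) + 411555 = (16/781)*(-1/25)*31939 + 411555 = -511024/19525 + 411555 = 8035100351/19525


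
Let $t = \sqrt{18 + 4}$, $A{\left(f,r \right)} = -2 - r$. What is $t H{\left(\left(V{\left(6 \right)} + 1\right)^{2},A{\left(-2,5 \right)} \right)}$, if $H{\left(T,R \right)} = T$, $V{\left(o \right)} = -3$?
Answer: $4 \sqrt{22} \approx 18.762$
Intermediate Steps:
$t = \sqrt{22} \approx 4.6904$
$t H{\left(\left(V{\left(6 \right)} + 1\right)^{2},A{\left(-2,5 \right)} \right)} = \sqrt{22} \left(-3 + 1\right)^{2} = \sqrt{22} \left(-2\right)^{2} = \sqrt{22} \cdot 4 = 4 \sqrt{22}$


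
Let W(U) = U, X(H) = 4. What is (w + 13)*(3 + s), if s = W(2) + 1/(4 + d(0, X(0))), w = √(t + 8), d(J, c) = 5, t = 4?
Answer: 598/9 + 92*√3/9 ≈ 84.150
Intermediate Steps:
w = 2*√3 (w = √(4 + 8) = √12 = 2*√3 ≈ 3.4641)
s = 19/9 (s = 2 + 1/(4 + 5) = 2 + 1/9 = 2 + ⅑ = 19/9 ≈ 2.1111)
(w + 13)*(3 + s) = (2*√3 + 13)*(3 + 19/9) = (13 + 2*√3)*(46/9) = 598/9 + 92*√3/9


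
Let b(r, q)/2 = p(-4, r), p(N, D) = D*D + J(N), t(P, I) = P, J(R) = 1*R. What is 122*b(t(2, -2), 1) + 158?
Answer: 158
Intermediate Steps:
J(R) = R
p(N, D) = N + D² (p(N, D) = D*D + N = D² + N = N + D²)
b(r, q) = -8 + 2*r² (b(r, q) = 2*(-4 + r²) = -8 + 2*r²)
122*b(t(2, -2), 1) + 158 = 122*(-8 + 2*2²) + 158 = 122*(-8 + 2*4) + 158 = 122*(-8 + 8) + 158 = 122*0 + 158 = 0 + 158 = 158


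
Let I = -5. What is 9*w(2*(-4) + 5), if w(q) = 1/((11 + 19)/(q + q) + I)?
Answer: -9/10 ≈ -0.90000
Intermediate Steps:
w(q) = 1/(-5 + 15/q) (w(q) = 1/((11 + 19)/(q + q) - 5) = 1/(30/((2*q)) - 5) = 1/(30*(1/(2*q)) - 5) = 1/(15/q - 5) = 1/(-5 + 15/q))
9*w(2*(-4) + 5) = 9*(-(2*(-4) + 5)/(-15 + 5*(2*(-4) + 5))) = 9*(-(-8 + 5)/(-15 + 5*(-8 + 5))) = 9*(-1*(-3)/(-15 + 5*(-3))) = 9*(-1*(-3)/(-15 - 15)) = 9*(-1*(-3)/(-30)) = 9*(-1*(-3)*(-1/30)) = 9*(-⅒) = -9/10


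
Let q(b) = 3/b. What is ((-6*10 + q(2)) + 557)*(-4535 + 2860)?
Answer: -1669975/2 ≈ -8.3499e+5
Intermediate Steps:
((-6*10 + q(2)) + 557)*(-4535 + 2860) = ((-6*10 + 3/2) + 557)*(-4535 + 2860) = ((-60 + 3*(1/2)) + 557)*(-1675) = ((-60 + 3/2) + 557)*(-1675) = (-117/2 + 557)*(-1675) = (997/2)*(-1675) = -1669975/2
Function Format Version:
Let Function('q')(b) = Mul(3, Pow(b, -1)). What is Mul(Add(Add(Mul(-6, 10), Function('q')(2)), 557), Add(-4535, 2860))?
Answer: Rational(-1669975, 2) ≈ -8.3499e+5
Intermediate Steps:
Mul(Add(Add(Mul(-6, 10), Function('q')(2)), 557), Add(-4535, 2860)) = Mul(Add(Add(Mul(-6, 10), Mul(3, Pow(2, -1))), 557), Add(-4535, 2860)) = Mul(Add(Add(-60, Mul(3, Rational(1, 2))), 557), -1675) = Mul(Add(Add(-60, Rational(3, 2)), 557), -1675) = Mul(Add(Rational(-117, 2), 557), -1675) = Mul(Rational(997, 2), -1675) = Rational(-1669975, 2)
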